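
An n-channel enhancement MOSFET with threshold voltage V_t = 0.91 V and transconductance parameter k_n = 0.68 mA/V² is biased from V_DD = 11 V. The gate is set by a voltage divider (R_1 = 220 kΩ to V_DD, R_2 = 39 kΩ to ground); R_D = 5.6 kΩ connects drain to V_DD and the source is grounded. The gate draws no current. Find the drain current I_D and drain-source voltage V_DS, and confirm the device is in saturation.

V_G = V_DD·R_2/(R_1+R_2) = 11×39/259 = 1.66 V. With the source grounded, V_GS = V_G = 1.66 V.
Assume saturation: I_D = (k_n/2)(V_GS − V_t)² = (0.68/2)×(1.66 − 0.91)² = 0.34×0.746² = 0.189 mA.
V_DS = V_DD − I_D·R_D = 11 − 0.189×5.6 = 9.94 V.
Saturation requires V_DS ≥ V_GS − V_t = 0.746 V; 9.94 ≥ 0.746 ✓.

I_D ≈ 0.19 mA, V_DS ≈ 9.9 V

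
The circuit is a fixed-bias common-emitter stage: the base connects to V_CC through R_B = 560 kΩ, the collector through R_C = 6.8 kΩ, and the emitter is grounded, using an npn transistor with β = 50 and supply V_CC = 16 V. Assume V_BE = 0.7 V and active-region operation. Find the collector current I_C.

Base loop: V_CC = I_B·R_B + V_BE, so I_B = (16 − 0.7)/560 kΩ = 0.0273 mA.
In the active region I_C = β·I_B = 50 × 0.0273 = 1.37 mA.
Collector loop: V_CE = V_CC − I_C·R_C = 16 − 1.37×6.8 = 6.71 V.
Since V_CE = 6.71 V > V_CE(sat) ≈ 0.2 V, the transistor is in the active region as assumed.

I_C ≈ 1.4 mA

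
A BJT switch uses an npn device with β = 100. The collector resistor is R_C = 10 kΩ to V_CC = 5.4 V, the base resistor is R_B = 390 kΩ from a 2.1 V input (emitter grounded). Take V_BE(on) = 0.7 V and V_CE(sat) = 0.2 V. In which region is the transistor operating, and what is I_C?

Assume active. Base-emitter loop: I_B = (V_BB − V_BE)/R_B = (2.1 − 0.7)/390 = 0.00359 mA.
I_C = β·I_B = 100×0.00359 = 0.359 mA.
V_CE = V_CC − I_C·R_C = 5.4 − 0.359×10 = 1.81 V > V_CE(sat), so the active-region assumption holds.

active; I_C ≈ 0.36 mA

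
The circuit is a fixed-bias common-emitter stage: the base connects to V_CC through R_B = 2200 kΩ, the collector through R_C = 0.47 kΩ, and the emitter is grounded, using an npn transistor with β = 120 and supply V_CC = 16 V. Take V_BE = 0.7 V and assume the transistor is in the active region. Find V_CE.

Base loop: V_CC = I_B·R_B + V_BE, so I_B = (16 − 0.7)/2200 kΩ = 0.00695 mA.
In the active region I_C = β·I_B = 120 × 0.00695 = 0.835 mA.
Collector loop: V_CE = V_CC − I_C·R_C = 16 − 0.835×0.47 = 15.6 V.
Since V_CE = 15.6 V > V_CE(sat) ≈ 0.2 V, the transistor is in the active region as assumed.

V_CE ≈ 16 V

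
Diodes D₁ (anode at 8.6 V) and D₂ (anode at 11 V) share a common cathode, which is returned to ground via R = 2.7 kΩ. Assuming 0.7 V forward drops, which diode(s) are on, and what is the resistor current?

Assume both conduct. Then node N would need to be at both 8.6−0.7 = 7.9 V and 11−0.7 = 10.3 V, which is impossible.
Assume only D₂ conducts: V_N = 11 − 0.7 = 10.3 V, so I_R = 10.3/2.7 = 3.81 mA.
Check D₁: its anode-to-cathode voltage is 8.6 − 10.3 = -1.7 V < 0.7 V, so it is off. The assumption is consistent.

Only D₂ conducts; I_R ≈ 3.8 mA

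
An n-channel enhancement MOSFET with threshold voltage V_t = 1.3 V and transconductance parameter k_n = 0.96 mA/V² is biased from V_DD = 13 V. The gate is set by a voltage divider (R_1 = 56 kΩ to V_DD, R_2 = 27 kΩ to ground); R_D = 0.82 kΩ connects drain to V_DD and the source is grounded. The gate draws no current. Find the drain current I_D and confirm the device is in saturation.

V_G = V_DD·R_2/(R_1+R_2) = 13×27/83 = 4.23 V. With the source grounded, V_GS = V_G = 4.23 V.
Assume saturation: I_D = (k_n/2)(V_GS − V_t)² = (0.96/2)×(4.23 − 1.3)² = 0.48×2.93² = 4.12 mA.
V_DS = V_DD − I_D·R_D = 13 − 4.12×0.82 = 9.62 V.
Saturation requires V_DS ≥ V_GS − V_t = 2.93 V; 9.62 ≥ 2.93 ✓.

I_D ≈ 4.1 mA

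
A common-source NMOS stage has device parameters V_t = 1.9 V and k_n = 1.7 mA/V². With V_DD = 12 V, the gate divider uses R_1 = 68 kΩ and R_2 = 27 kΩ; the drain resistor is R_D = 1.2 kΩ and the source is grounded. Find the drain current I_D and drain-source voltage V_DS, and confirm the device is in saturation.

I_D ≈ 1.9 mA, V_DS ≈ 9.7 V

V_G = V_DD·R_2/(R_1+R_2) = 12×27/95 = 3.41 V. With the source grounded, V_GS = V_G = 3.41 V.
Assume saturation: I_D = (k_n/2)(V_GS − V_t)² = (1.7/2)×(3.41 − 1.9)² = 0.85×1.51² = 1.94 mA.
V_DS = V_DD − I_D·R_D = 12 − 1.94×1.2 = 9.67 V.
Saturation requires V_DS ≥ V_GS − V_t = 1.51 V; 9.67 ≥ 1.51 ✓.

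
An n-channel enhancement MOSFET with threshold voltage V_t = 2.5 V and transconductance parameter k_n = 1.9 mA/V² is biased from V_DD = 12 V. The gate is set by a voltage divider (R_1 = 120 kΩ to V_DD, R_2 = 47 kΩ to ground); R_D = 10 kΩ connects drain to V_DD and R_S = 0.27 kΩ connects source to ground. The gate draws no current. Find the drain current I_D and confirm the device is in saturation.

I_D ≈ 0.52 mA

V_G = V_DD·R_2/(R_1+R_2) = 12×47/167 = 3.38 V.
Assume saturation: I_D = (k_n/2)(V_GS − V_t)² with V_GS = V_G − I_D·R_S = 3.38 − 0.27·I_D.
Substituting gives 0.0693·I_D² − 1.45·I_D + 0.731 = 0, with roots I_D = 0.517 or 20.4 mA.
The root I_D = 20.4 mA gives V_GS = -2.14 V ≤ V_t, so take I_D = 0.517 mA.
Then V_GS = 3.24 V and V_DS = V_DD − I_D(R_D+R_S) = 12 − 0.517×10.3 = 6.69 V.
Saturation requires V_DS ≥ V_GS − V_t = 0.738 V; 6.69 ≥ 0.738 ✓.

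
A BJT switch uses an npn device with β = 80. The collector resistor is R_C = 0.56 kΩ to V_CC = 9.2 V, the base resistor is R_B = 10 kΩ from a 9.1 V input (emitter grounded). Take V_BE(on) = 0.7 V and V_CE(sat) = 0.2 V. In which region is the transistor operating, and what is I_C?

saturation; I_C ≈ 16 mA

Assume active: I_B = (9.1 − 0.7)/10 = 0.84 mA, giving I_C = β·I_B = 67.2 mA.
But then V_CE = 9.2 − 67.2×0.56 = -28.4 V < V_CE(sat) = 0.2 V — impossible in the active region.
So the transistor is saturated. With V_CE = 0.2 V, I_C = (V_CC − 0.2)/R_C = 9/0.56 = 16.1 mA.
Check: β·I_B = 67.2 mA > I_C = 16.1 mA, confirming saturation.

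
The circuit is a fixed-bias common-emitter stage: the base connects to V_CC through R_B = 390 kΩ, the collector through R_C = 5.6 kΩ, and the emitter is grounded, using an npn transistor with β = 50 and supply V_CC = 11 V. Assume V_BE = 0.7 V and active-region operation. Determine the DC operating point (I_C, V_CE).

I_C ≈ 1.3 mA, V_CE ≈ 3.6 V

Base loop: V_CC = I_B·R_B + V_BE, so I_B = (11 − 0.7)/390 kΩ = 0.0264 mA.
In the active region I_C = β·I_B = 50 × 0.0264 = 1.32 mA.
Collector loop: V_CE = V_CC − I_C·R_C = 11 − 1.32×5.6 = 3.61 V.
Since V_CE = 3.61 V > V_CE(sat) ≈ 0.2 V, the transistor is in the active region as assumed.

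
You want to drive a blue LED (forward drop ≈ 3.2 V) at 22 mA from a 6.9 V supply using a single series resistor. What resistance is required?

R ≈ 0.17 kΩ

The resistor drops V_S − V_D = 6.9 − 3.2 = 3.7 V at 22 mA.
R = 3.7 V / 22 mA = 0.168 kΩ.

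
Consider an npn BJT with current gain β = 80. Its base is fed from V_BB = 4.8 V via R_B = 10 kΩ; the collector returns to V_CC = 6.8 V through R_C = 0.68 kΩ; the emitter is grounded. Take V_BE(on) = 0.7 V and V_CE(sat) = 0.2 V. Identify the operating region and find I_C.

saturation; I_C ≈ 9.7 mA

Assume active: I_B = (4.8 − 0.7)/10 = 0.41 mA, giving I_C = β·I_B = 32.8 mA.
But then V_CE = 6.8 − 32.8×0.68 = -15.5 V < V_CE(sat) = 0.2 V — impossible in the active region.
So the transistor is saturated. With V_CE = 0.2 V, I_C = (V_CC − 0.2)/R_C = 6.6/0.68 = 9.71 mA.
Check: β·I_B = 32.8 mA > I_C = 9.71 mA, confirming saturation.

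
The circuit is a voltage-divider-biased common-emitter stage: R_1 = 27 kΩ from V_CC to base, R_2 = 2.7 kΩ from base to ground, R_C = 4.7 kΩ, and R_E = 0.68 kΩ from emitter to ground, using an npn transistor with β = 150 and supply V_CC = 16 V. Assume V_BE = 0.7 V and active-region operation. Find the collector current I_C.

I_C ≈ 1.1 mA

Thevenize the base divider: V_Th = V_CC·R_2/(R_1+R_2) = 16×2.7/29.7 = 1.45 V, R_Th = R_1‖R_2 = 2.45 kΩ.
Base-emitter loop: V_Th = I_B·R_Th + V_BE + (β+1)I_B·R_E, so I_B = (1.45 − 0.7) / (2.45 + 151×0.68) = 0.00718 mA.
I_C = β·I_B = 150×0.00718 = 1.08 mA, and I_E = (β+1)I_B = 1.08 mA.
V_CE = V_CC − I_C·R_C − I_E·R_E = 16 − 1.08×4.7 − 1.08×0.68 = 10.2 V.
V_CE = 10.2 V > 0.2 V confirms active-region operation.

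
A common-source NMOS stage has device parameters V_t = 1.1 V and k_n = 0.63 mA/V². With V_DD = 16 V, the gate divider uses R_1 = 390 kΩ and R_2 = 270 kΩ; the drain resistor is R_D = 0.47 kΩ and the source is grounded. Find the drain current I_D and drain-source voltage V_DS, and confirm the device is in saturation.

I_D ≈ 9.3 mA, V_DS ≈ 12 V

V_G = V_DD·R_2/(R_1+R_2) = 16×270/660 = 6.55 V. With the source grounded, V_GS = V_G = 6.55 V.
Assume saturation: I_D = (k_n/2)(V_GS − V_t)² = (0.63/2)×(6.55 − 1.1)² = 0.315×5.45² = 9.34 mA.
V_DS = V_DD − I_D·R_D = 16 − 9.34×0.47 = 11.6 V.
Saturation requires V_DS ≥ V_GS − V_t = 5.45 V; 11.6 ≥ 5.45 ✓.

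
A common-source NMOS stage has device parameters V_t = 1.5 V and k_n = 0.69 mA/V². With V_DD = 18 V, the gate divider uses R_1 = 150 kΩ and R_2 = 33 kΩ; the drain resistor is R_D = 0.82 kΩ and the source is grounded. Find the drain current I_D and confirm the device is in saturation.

V_G = V_DD·R_2/(R_1+R_2) = 18×33/183 = 3.25 V. With the source grounded, V_GS = V_G = 3.25 V.
Assume saturation: I_D = (k_n/2)(V_GS − V_t)² = (0.69/2)×(3.25 − 1.5)² = 0.345×1.75² = 1.05 mA.
V_DS = V_DD − I_D·R_D = 18 − 1.05×0.82 = 17.1 V.
Saturation requires V_DS ≥ V_GS − V_t = 1.75 V; 17.1 ≥ 1.75 ✓.

I_D ≈ 1.1 mA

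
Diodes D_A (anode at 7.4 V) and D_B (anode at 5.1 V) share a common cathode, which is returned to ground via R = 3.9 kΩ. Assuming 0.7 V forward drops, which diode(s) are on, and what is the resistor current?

Only D_A conducts; I_R ≈ 1.7 mA

Assume both conduct. Then node N would need to be at both 7.4−0.7 = 6.7 V and 5.1−0.7 = 4.4 V, which is impossible.
Assume only D_A conducts: V_N = 7.4 − 0.7 = 6.7 V, so I_R = 6.7/3.9 = 1.72 mA.
Check D_B: its anode-to-cathode voltage is 5.1 − 6.7 = -1.6 V < 0.7 V, so it is off. The assumption is consistent.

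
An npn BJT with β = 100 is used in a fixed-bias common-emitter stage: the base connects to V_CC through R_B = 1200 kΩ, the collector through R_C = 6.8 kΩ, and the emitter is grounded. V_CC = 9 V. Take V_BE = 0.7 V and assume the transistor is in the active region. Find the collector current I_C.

I_C ≈ 0.69 mA

Base loop: V_CC = I_B·R_B + V_BE, so I_B = (9 − 0.7)/1200 kΩ = 0.00692 mA.
In the active region I_C = β·I_B = 100 × 0.00692 = 0.692 mA.
Collector loop: V_CE = V_CC − I_C·R_C = 9 − 0.692×6.8 = 4.3 V.
Since V_CE = 4.3 V > V_CE(sat) ≈ 0.2 V, the transistor is in the active region as assumed.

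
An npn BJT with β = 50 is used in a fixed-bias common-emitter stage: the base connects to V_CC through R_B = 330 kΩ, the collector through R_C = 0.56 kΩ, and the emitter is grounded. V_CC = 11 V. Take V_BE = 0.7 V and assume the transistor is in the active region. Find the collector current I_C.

Base loop: V_CC = I_B·R_B + V_BE, so I_B = (11 − 0.7)/330 kΩ = 0.0312 mA.
In the active region I_C = β·I_B = 50 × 0.0312 = 1.56 mA.
Collector loop: V_CE = V_CC − I_C·R_C = 11 − 1.56×0.56 = 10.1 V.
Since V_CE = 10.1 V > V_CE(sat) ≈ 0.2 V, the transistor is in the active region as assumed.

I_C ≈ 1.6 mA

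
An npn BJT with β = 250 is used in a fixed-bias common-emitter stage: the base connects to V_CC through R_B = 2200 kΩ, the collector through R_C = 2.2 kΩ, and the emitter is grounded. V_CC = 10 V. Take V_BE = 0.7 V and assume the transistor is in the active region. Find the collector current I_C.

Base loop: V_CC = I_B·R_B + V_BE, so I_B = (10 − 0.7)/2200 kΩ = 0.00423 mA.
In the active region I_C = β·I_B = 250 × 0.00423 = 1.06 mA.
Collector loop: V_CE = V_CC − I_C·R_C = 10 − 1.06×2.2 = 7.67 V.
Since V_CE = 7.67 V > V_CE(sat) ≈ 0.2 V, the transistor is in the active region as assumed.

I_C ≈ 1.1 mA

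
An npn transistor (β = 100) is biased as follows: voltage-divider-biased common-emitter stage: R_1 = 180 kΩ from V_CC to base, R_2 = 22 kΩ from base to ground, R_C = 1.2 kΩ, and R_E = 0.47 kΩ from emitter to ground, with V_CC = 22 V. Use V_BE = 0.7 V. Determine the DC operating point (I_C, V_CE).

Thevenize the base divider: V_Th = V_CC·R_2/(R_1+R_2) = 22×22/202 = 2.4 V, R_Th = R_1‖R_2 = 19.6 kΩ.
Base-emitter loop: V_Th = I_B·R_Th + V_BE + (β+1)I_B·R_E, so I_B = (2.4 − 0.7) / (19.6 + 101×0.47) = 0.0253 mA.
I_C = β·I_B = 100×0.0253 = 2.53 mA, and I_E = (β+1)I_B = 2.55 mA.
V_CE = V_CC − I_C·R_C − I_E·R_E = 22 − 2.53×1.2 − 2.55×0.47 = 17.8 V.
V_CE = 17.8 V > 0.2 V confirms active-region operation.

I_C ≈ 2.5 mA, V_CE ≈ 18 V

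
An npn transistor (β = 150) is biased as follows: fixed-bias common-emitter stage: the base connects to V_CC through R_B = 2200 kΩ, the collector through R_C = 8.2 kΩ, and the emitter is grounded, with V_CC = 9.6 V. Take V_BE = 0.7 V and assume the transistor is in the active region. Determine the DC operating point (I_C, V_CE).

Base loop: V_CC = I_B·R_B + V_BE, so I_B = (9.6 − 0.7)/2200 kΩ = 0.00405 mA.
In the active region I_C = β·I_B = 150 × 0.00405 = 0.607 mA.
Collector loop: V_CE = V_CC − I_C·R_C = 9.6 − 0.607×8.2 = 4.62 V.
Since V_CE = 4.62 V > V_CE(sat) ≈ 0.2 V, the transistor is in the active region as assumed.

I_C ≈ 0.61 mA, V_CE ≈ 4.6 V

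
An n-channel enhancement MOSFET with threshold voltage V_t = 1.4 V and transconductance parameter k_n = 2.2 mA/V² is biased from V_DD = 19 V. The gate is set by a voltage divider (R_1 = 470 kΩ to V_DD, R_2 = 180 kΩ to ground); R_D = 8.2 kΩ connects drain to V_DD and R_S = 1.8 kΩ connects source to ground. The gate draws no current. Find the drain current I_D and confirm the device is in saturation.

I_D ≈ 1.5 mA

V_G = V_DD·R_2/(R_1+R_2) = 19×180/650 = 5.26 V.
Assume saturation: I_D = (k_n/2)(V_GS − V_t)² with V_GS = V_G − I_D·R_S = 5.26 − 1.8·I_D.
Substituting gives 3.56·I_D² − 16.3·I_D + 16.4 = 0, with roots I_D = 1.5 or 3.07 mA.
The root I_D = 3.07 mA gives V_GS = -0.272 V ≤ V_t, so take I_D = 1.5 mA.
Then V_GS = 2.57 V and V_DS = V_DD − I_D(R_D+R_S) = 19 − 1.5×10 = 4.03 V.
Saturation requires V_DS ≥ V_GS − V_t = 1.17 V; 4.03 ≥ 1.17 ✓.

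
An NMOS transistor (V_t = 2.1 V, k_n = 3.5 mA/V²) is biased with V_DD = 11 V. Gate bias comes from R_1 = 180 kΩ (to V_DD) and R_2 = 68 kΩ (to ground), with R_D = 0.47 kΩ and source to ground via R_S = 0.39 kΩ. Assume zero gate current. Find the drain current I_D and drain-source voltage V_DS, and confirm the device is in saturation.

V_G = V_DD·R_2/(R_1+R_2) = 11×68/248 = 3.02 V.
Assume saturation: I_D = (k_n/2)(V_GS − V_t)² with V_GS = V_G − I_D·R_S = 3.02 − 0.39·I_D.
Substituting gives 0.266·I_D² − 2.25·I_D + 1.47 = 0, with roots I_D = 0.713 or 7.74 mA.
The root I_D = 7.74 mA gives V_GS = -0.00337 V ≤ V_t, so take I_D = 0.713 mA.
Then V_GS = 2.74 V and V_DS = V_DD − I_D(R_D+R_S) = 11 − 0.713×0.86 = 10.4 V.
Saturation requires V_DS ≥ V_GS − V_t = 0.638 V; 10.4 ≥ 0.638 ✓.

I_D ≈ 0.71 mA, V_DS ≈ 10 V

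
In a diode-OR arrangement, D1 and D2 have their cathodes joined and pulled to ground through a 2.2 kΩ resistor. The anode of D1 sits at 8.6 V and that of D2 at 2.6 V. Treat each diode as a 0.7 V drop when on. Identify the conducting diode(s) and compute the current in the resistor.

Assume both conduct. Then node N would need to be at both 8.6−0.7 = 7.9 V and 2.6−0.7 = 1.9 V, which is impossible.
Assume only D1 conducts: V_N = 8.6 − 0.7 = 7.9 V, so I_R = 7.9/2.2 = 3.59 mA.
Check D2: its anode-to-cathode voltage is 2.6 − 7.9 = -5.3 V < 0.7 V, so it is off. The assumption is consistent.

Only D1 conducts; I_R ≈ 3.6 mA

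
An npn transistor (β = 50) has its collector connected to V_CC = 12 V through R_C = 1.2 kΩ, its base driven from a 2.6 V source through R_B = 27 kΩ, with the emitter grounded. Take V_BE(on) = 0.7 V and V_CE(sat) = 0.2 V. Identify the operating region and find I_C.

Assume active. Base-emitter loop: I_B = (V_BB − V_BE)/R_B = (2.6 − 0.7)/27 = 0.0704 mA.
I_C = β·I_B = 50×0.0704 = 3.52 mA.
V_CE = V_CC − I_C·R_C = 12 − 3.52×1.2 = 7.78 V > V_CE(sat), so the active-region assumption holds.

active; I_C ≈ 3.5 mA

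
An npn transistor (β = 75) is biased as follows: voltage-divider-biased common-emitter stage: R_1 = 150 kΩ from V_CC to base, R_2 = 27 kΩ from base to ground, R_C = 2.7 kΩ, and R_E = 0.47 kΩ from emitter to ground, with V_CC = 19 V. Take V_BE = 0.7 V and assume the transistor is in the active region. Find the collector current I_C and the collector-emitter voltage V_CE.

Thevenize the base divider: V_Th = V_CC·R_2/(R_1+R_2) = 19×27/177 = 2.9 V, R_Th = R_1‖R_2 = 22.9 kΩ.
Base-emitter loop: V_Th = I_B·R_Th + V_BE + (β+1)I_B·R_E, so I_B = (2.9 − 0.7) / (22.9 + 76×0.47) = 0.0375 mA.
I_C = β·I_B = 75×0.0375 = 2.81 mA, and I_E = (β+1)I_B = 2.85 mA.
V_CE = V_CC − I_C·R_C − I_E·R_E = 19 − 2.81×2.7 − 2.85×0.47 = 10.1 V.
V_CE = 10.1 V > 0.2 V confirms active-region operation.

I_C ≈ 2.8 mA, V_CE ≈ 10 V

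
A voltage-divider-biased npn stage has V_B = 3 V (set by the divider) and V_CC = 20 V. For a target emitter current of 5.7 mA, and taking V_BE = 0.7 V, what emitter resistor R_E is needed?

R_E ≈ 0.4 kΩ

V_E = V_B − V_BE = 3 − 0.7 = 2.3 V.
R_E = V_E / I_E = 2.3 / 5.7 = 0.404 kΩ.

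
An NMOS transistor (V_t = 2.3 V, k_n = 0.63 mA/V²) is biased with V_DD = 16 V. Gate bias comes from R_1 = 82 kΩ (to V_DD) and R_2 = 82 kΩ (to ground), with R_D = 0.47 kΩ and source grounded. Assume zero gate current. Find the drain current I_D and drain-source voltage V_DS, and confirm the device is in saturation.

I_D ≈ 10 mA, V_DS ≈ 11 V

V_G = V_DD·R_2/(R_1+R_2) = 16×82/164 = 8 V. With the source grounded, V_GS = V_G = 8 V.
Assume saturation: I_D = (k_n/2)(V_GS − V_t)² = (0.63/2)×(8 − 2.3)² = 0.315×5.7² = 10.2 mA.
V_DS = V_DD − I_D·R_D = 16 − 10.2×0.47 = 11.2 V.
Saturation requires V_DS ≥ V_GS − V_t = 5.7 V; 11.2 ≥ 5.7 ✓.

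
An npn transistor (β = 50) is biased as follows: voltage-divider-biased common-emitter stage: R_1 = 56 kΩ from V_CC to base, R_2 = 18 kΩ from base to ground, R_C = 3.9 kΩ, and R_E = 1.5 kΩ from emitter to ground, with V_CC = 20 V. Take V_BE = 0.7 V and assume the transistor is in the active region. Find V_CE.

Thevenize the base divider: V_Th = V_CC·R_2/(R_1+R_2) = 20×18/74 = 4.86 V, R_Th = R_1‖R_2 = 13.6 kΩ.
Base-emitter loop: V_Th = I_B·R_Th + V_BE + (β+1)I_B·R_E, so I_B = (4.86 − 0.7) / (13.6 + 51×1.5) = 0.0462 mA.
I_C = β·I_B = 50×0.0462 = 2.31 mA, and I_E = (β+1)I_B = 2.36 mA.
V_CE = V_CC − I_C·R_C − I_E·R_E = 20 − 2.31×3.9 − 2.36×1.5 = 7.45 V.
V_CE = 7.45 V > 0.2 V confirms active-region operation.

V_CE ≈ 7.5 V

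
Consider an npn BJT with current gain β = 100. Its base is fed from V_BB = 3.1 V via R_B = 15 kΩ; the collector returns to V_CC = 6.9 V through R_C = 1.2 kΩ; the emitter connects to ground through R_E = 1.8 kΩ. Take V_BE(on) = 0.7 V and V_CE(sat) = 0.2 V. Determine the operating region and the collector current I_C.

Assume active. Base-emitter loop: I_B = (V_BB − V_BE)/(R_B + (β+1)R_E) = (3.1 − 0.7)/(15 + 101×1.8) = 0.0122 mA.
I_C = β·I_B = 100×0.0122 = 1.22 mA.
V_CE = V_CC − I_C·R_C − I_E·R_E = 6.9 − 1.22×1.2 − 1.23×1.8 = 3.22 V > V_CE(sat), so the active-region assumption holds.

active; I_C ≈ 1.2 mA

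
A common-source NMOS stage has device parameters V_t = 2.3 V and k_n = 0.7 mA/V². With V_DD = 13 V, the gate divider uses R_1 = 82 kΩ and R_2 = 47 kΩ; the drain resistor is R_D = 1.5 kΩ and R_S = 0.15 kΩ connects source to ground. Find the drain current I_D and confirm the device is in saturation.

V_G = V_DD·R_2/(R_1+R_2) = 13×47/129 = 4.74 V.
Assume saturation: I_D = (k_n/2)(V_GS − V_t)² with V_GS = V_G − I_D·R_S = 4.74 − 0.15·I_D.
Substituting gives 0.00788·I_D² − 1.26·I_D + 2.08 = 0, with roots I_D = 1.67 or 158 mA.
The root I_D = 158 mA gives V_GS = -18.9 V ≤ V_t, so take I_D = 1.67 mA.
Then V_GS = 4.49 V and V_DS = V_DD − I_D(R_D+R_S) = 13 − 1.67×1.65 = 10.2 V.
Saturation requires V_DS ≥ V_GS − V_t = 2.19 V; 10.2 ≥ 2.19 ✓.

I_D ≈ 1.7 mA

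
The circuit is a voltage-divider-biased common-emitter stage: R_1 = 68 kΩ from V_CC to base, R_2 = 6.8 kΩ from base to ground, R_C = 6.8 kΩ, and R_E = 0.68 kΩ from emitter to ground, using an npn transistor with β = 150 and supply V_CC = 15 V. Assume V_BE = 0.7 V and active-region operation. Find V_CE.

Thevenize the base divider: V_Th = V_CC·R_2/(R_1+R_2) = 15×6.8/74.8 = 1.36 V, R_Th = R_1‖R_2 = 6.18 kΩ.
Base-emitter loop: V_Th = I_B·R_Th + V_BE + (β+1)I_B·R_E, so I_B = (1.36 − 0.7) / (6.18 + 151×0.68) = 0.0061 mA.
I_C = β·I_B = 150×0.0061 = 0.914 mA, and I_E = (β+1)I_B = 0.921 mA.
V_CE = V_CC − I_C·R_C − I_E·R_E = 15 − 0.914×6.8 − 0.921×0.68 = 8.16 V.
V_CE = 8.16 V > 0.2 V confirms active-region operation.

V_CE ≈ 8.2 V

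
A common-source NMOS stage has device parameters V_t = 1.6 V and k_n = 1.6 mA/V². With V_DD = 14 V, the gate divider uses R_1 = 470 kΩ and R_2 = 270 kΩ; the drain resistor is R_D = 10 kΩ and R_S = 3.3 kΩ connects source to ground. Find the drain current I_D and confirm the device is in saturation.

V_G = V_DD·R_2/(R_1+R_2) = 14×270/740 = 5.11 V.
Assume saturation: I_D = (k_n/2)(V_GS − V_t)² with V_GS = V_G − I_D·R_S = 5.11 − 3.3·I_D.
Substituting gives 8.71·I_D² − 19.5·I_D + 9.85 = 0, with roots I_D = 0.766 or 1.47 mA.
The root I_D = 1.47 mA gives V_GS = 0.242 V ≤ V_t, so take I_D = 0.766 mA.
Then V_GS = 2.58 V and V_DS = V_DD − I_D(R_D+R_S) = 14 − 0.766×13.3 = 3.81 V.
Saturation requires V_DS ≥ V_GS − V_t = 0.979 V; 3.81 ≥ 0.979 ✓.

I_D ≈ 0.77 mA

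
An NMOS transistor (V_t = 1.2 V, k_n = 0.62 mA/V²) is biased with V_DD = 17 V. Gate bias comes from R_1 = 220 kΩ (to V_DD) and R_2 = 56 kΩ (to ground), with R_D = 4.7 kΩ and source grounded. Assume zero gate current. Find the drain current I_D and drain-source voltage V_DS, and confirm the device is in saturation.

V_G = V_DD·R_2/(R_1+R_2) = 17×56/276 = 3.45 V. With the source grounded, V_GS = V_G = 3.45 V.
Assume saturation: I_D = (k_n/2)(V_GS − V_t)² = (0.62/2)×(3.45 − 1.2)² = 0.31×2.25² = 1.57 mA.
V_DS = V_DD − I_D·R_D = 17 − 1.57×4.7 = 9.63 V.
Saturation requires V_DS ≥ V_GS − V_t = 2.25 V; 9.63 ≥ 2.25 ✓.

I_D ≈ 1.6 mA, V_DS ≈ 9.6 V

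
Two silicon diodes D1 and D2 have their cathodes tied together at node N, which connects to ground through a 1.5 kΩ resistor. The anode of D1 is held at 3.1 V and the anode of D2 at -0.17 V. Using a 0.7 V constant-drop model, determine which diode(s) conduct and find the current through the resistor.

Only D1 conducts; I_R ≈ 1.6 mA

Assume both conduct. Then node N would need to be at both 3.1−0.7 = 2.4 V and -0.17−0.7 = -0.87 V, which is impossible.
Assume only D1 conducts: V_N = 3.1 − 0.7 = 2.4 V, so I_R = 2.4/1.5 = 1.6 mA.
Check D2: its anode-to-cathode voltage is -0.17 − 2.4 = -2.57 V < 0.7 V, so it is off. The assumption is consistent.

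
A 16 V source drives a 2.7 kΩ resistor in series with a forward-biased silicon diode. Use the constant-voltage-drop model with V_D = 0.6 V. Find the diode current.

I ≈ 5.7 mA

KVL around the loop: 16 = V_D + I·R = 0.6 + I × 2.7 kΩ.
So I = (16 − 0.6) / 2.7 kΩ = 15.4 / 2.7 = 5.7 mA.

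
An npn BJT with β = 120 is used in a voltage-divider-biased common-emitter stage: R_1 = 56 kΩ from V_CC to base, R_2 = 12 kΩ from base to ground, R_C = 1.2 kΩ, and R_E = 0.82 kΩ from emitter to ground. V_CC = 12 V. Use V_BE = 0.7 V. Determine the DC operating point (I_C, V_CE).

Thevenize the base divider: V_Th = V_CC·R_2/(R_1+R_2) = 12×12/68 = 2.12 V, R_Th = R_1‖R_2 = 9.88 kΩ.
Base-emitter loop: V_Th = I_B·R_Th + V_BE + (β+1)I_B·R_E, so I_B = (2.12 − 0.7) / (9.88 + 121×0.82) = 0.013 mA.
I_C = β·I_B = 120×0.013 = 1.56 mA, and I_E = (β+1)I_B = 1.57 mA.
V_CE = V_CC − I_C·R_C − I_E·R_E = 12 − 1.56×1.2 − 1.57×0.82 = 8.84 V.
V_CE = 8.84 V > 0.2 V confirms active-region operation.

I_C ≈ 1.6 mA, V_CE ≈ 8.8 V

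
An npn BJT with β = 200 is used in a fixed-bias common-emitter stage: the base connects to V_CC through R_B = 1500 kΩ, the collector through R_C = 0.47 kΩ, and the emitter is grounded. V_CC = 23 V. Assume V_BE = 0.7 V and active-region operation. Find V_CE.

Base loop: V_CC = I_B·R_B + V_BE, so I_B = (23 − 0.7)/1500 kΩ = 0.0149 mA.
In the active region I_C = β·I_B = 200 × 0.0149 = 2.97 mA.
Collector loop: V_CE = V_CC − I_C·R_C = 23 − 2.97×0.47 = 21.6 V.
Since V_CE = 21.6 V > V_CE(sat) ≈ 0.2 V, the transistor is in the active region as assumed.

V_CE ≈ 22 V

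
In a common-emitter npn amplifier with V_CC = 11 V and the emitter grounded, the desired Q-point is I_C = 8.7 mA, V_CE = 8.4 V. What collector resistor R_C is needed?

R_C ≈ 0.3 kΩ

Collector loop: V_CC = I_C·R_C + V_CE.
R_C = (V_CC − V_CE)/I_C = (11 − 8.4)/8.7 = 0.299 kΩ.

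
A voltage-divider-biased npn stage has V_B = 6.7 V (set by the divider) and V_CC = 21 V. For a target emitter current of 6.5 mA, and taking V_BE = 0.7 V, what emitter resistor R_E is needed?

V_E = V_B − V_BE = 6.7 − 0.7 = 6 V.
R_E = V_E / I_E = 6 / 6.5 = 0.923 kΩ.

R_E ≈ 0.92 kΩ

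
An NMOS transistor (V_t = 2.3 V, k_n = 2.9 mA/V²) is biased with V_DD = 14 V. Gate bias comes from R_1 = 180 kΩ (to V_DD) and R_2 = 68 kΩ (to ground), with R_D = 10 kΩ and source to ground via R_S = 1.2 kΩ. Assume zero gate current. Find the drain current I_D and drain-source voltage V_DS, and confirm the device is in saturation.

V_G = V_DD·R_2/(R_1+R_2) = 14×68/248 = 3.84 V.
Assume saturation: I_D = (k_n/2)(V_GS − V_t)² with V_GS = V_G − I_D·R_S = 3.84 − 1.2·I_D.
Substituting gives 2.09·I_D² − 6.35·I_D + 3.43 = 0, with roots I_D = 0.702 or 2.34 mA.
The root I_D = 2.34 mA gives V_GS = 1.03 V ≤ V_t, so take I_D = 0.702 mA.
Then V_GS = 3 V and V_DS = V_DD − I_D(R_D+R_S) = 14 − 0.702×11.2 = 6.13 V.
Saturation requires V_DS ≥ V_GS − V_t = 0.696 V; 6.13 ≥ 0.696 ✓.

I_D ≈ 0.7 mA, V_DS ≈ 6.1 V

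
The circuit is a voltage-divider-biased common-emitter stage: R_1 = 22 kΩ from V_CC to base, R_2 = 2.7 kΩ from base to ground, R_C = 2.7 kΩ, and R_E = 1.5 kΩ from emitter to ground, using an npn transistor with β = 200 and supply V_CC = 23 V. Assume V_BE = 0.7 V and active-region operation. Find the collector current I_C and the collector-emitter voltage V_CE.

Thevenize the base divider: V_Th = V_CC·R_2/(R_1+R_2) = 23×2.7/24.7 = 2.51 V, R_Th = R_1‖R_2 = 2.4 kΩ.
Base-emitter loop: V_Th = I_B·R_Th + V_BE + (β+1)I_B·R_E, so I_B = (2.51 − 0.7) / (2.4 + 201×1.5) = 0.00597 mA.
I_C = β·I_B = 200×0.00597 = 1.19 mA, and I_E = (β+1)I_B = 1.2 mA.
V_CE = V_CC − I_C·R_C − I_E·R_E = 23 − 1.19×2.7 − 1.2×1.5 = 18 V.
V_CE = 18 V > 0.2 V confirms active-region operation.

I_C ≈ 1.2 mA, V_CE ≈ 18 V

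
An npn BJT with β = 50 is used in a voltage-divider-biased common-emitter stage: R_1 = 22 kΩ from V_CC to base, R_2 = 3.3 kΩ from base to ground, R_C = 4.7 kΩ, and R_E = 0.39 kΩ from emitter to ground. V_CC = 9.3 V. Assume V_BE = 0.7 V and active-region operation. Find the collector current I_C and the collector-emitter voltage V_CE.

Thevenize the base divider: V_Th = V_CC·R_2/(R_1+R_2) = 9.3×3.3/25.3 = 1.21 V, R_Th = R_1‖R_2 = 2.87 kΩ.
Base-emitter loop: V_Th = I_B·R_Th + V_BE + (β+1)I_B·R_E, so I_B = (1.21 − 0.7) / (2.87 + 51×0.39) = 0.0225 mA.
I_C = β·I_B = 50×0.0225 = 1.13 mA, and I_E = (β+1)I_B = 1.15 mA.
V_CE = V_CC − I_C·R_C − I_E·R_E = 9.3 − 1.13×4.7 − 1.15×0.39 = 3.55 V.
V_CE = 3.55 V > 0.2 V confirms active-region operation.

I_C ≈ 1.1 mA, V_CE ≈ 3.6 V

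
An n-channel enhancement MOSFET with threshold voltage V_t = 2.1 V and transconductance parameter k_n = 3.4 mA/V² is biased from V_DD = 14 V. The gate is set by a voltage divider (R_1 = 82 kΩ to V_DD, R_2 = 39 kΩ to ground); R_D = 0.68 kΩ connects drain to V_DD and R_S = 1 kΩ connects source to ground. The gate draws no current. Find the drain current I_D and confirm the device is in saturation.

V_G = V_DD·R_2/(R_1+R_2) = 14×39/121 = 4.51 V.
Assume saturation: I_D = (k_n/2)(V_GS − V_t)² with V_GS = V_G − I_D·R_S = 4.51 − 1·I_D.
Substituting gives 1.7·I_D² − 9.2·I_D + 9.89 = 0, with roots I_D = 1.48 or 3.93 mA.
The root I_D = 3.93 mA gives V_GS = 0.579 V ≤ V_t, so take I_D = 1.48 mA.
Then V_GS = 3.03 V and V_DS = V_DD − I_D(R_D+R_S) = 14 − 1.48×1.68 = 11.5 V.
Saturation requires V_DS ≥ V_GS − V_t = 0.933 V; 11.5 ≥ 0.933 ✓.

I_D ≈ 1.5 mA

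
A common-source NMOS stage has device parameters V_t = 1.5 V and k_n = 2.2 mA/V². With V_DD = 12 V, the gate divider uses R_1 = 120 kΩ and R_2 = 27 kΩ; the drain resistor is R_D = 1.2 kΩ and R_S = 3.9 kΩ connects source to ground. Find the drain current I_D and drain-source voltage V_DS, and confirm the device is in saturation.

V_G = V_DD·R_2/(R_1+R_2) = 12×27/147 = 2.2 V.
Assume saturation: I_D = (k_n/2)(V_GS − V_t)² with V_GS = V_G − I_D·R_S = 2.2 − 3.9·I_D.
Substituting gives 16.7·I_D² − 7.04·I_D + 0.545 = 0, with roots I_D = 0.102 or 0.319 mA.
The root I_D = 0.319 mA gives V_GS = 0.962 V ≤ V_t, so take I_D = 0.102 mA.
Then V_GS = 1.81 V and V_DS = V_DD − I_D(R_D+R_S) = 12 − 0.102×5.1 = 11.5 V.
Saturation requires V_DS ≥ V_GS − V_t = 0.305 V; 11.5 ≥ 0.305 ✓.

I_D ≈ 0.1 mA, V_DS ≈ 11 V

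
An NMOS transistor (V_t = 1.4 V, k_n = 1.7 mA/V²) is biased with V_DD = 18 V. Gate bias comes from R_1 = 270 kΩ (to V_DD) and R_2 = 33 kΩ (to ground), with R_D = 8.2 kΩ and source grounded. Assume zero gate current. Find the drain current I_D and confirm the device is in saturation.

I_D ≈ 0.27 mA

V_G = V_DD·R_2/(R_1+R_2) = 18×33/303 = 1.96 V. With the source grounded, V_GS = V_G = 1.96 V.
Assume saturation: I_D = (k_n/2)(V_GS − V_t)² = (1.7/2)×(1.96 − 1.4)² = 0.85×0.56² = 0.267 mA.
V_DS = V_DD − I_D·R_D = 18 − 0.267×8.2 = 15.8 V.
Saturation requires V_DS ≥ V_GS − V_t = 0.56 V; 15.8 ≥ 0.56 ✓.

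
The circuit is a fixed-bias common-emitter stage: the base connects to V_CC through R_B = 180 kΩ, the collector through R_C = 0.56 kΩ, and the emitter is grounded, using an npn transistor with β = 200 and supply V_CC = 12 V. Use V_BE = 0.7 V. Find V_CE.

Base loop: V_CC = I_B·R_B + V_BE, so I_B = (12 − 0.7)/180 kΩ = 0.0628 mA.
In the active region I_C = β·I_B = 200 × 0.0628 = 12.6 mA.
Collector loop: V_CE = V_CC − I_C·R_C = 12 − 12.6×0.56 = 4.97 V.
Since V_CE = 4.97 V > V_CE(sat) ≈ 0.2 V, the transistor is in the active region as assumed.

V_CE ≈ 5 V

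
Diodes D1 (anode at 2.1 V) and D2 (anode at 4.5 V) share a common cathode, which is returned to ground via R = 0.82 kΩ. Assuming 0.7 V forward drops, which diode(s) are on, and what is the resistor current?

Only D2 conducts; I_R ≈ 4.6 mA

Assume both conduct. Then node N would need to be at both 2.1−0.7 = 1.4 V and 4.5−0.7 = 3.8 V, which is impossible.
Assume only D2 conducts: V_N = 4.5 − 0.7 = 3.8 V, so I_R = 3.8/0.82 = 4.63 mA.
Check D1: its anode-to-cathode voltage is 2.1 − 3.8 = -1.7 V < 0.7 V, so it is off. The assumption is consistent.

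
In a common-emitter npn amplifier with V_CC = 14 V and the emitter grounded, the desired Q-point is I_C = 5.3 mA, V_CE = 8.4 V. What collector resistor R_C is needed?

Collector loop: V_CC = I_C·R_C + V_CE.
R_C = (V_CC − V_CE)/I_C = (14 − 8.4)/5.3 = 1.06 kΩ.

R_C ≈ 1.1 kΩ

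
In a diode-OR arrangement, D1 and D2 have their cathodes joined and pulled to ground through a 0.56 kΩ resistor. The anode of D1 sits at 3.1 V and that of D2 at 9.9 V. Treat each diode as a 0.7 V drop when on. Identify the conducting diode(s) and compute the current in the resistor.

Assume both conduct. Then node N would need to be at both 3.1−0.7 = 2.4 V and 9.9−0.7 = 9.2 V, which is impossible.
Assume only D2 conducts: V_N = 9.9 − 0.7 = 9.2 V, so I_R = 9.2/0.56 = 16.4 mA.
Check D1: its anode-to-cathode voltage is 3.1 − 9.2 = -6.1 V < 0.7 V, so it is off. The assumption is consistent.

Only D2 conducts; I_R ≈ 16 mA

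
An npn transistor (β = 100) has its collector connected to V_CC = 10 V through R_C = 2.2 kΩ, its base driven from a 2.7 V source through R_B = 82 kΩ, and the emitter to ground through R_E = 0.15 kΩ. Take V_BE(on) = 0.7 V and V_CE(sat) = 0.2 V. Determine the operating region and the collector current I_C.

active; I_C ≈ 2.1 mA

Assume active. Base-emitter loop: I_B = (V_BB − V_BE)/(R_B + (β+1)R_E) = (2.7 − 0.7)/(82 + 101×0.15) = 0.0206 mA.
I_C = β·I_B = 100×0.0206 = 2.06 mA.
V_CE = V_CC − I_C·R_C − I_E·R_E = 10 − 2.06×2.2 − 2.08×0.15 = 5.16 V > V_CE(sat), so the active-region assumption holds.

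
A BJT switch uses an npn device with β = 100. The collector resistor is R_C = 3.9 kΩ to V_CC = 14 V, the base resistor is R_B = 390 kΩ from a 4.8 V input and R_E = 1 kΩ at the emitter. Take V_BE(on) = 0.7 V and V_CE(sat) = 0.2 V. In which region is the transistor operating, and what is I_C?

Assume active. Base-emitter loop: I_B = (V_BB − V_BE)/(R_B + (β+1)R_E) = (4.8 − 0.7)/(390 + 101×1) = 0.00835 mA.
I_C = β·I_B = 100×0.00835 = 0.835 mA.
V_CE = V_CC − I_C·R_C − I_E·R_E = 14 − 0.835×3.9 − 0.843×1 = 9.9 V > V_CE(sat), so the active-region assumption holds.

active; I_C ≈ 0.84 mA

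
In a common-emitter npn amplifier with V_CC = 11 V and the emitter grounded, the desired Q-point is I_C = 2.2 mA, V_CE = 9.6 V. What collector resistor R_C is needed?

R_C ≈ 0.64 kΩ

Collector loop: V_CC = I_C·R_C + V_CE.
R_C = (V_CC − V_CE)/I_C = (11 − 9.6)/2.2 = 0.636 kΩ.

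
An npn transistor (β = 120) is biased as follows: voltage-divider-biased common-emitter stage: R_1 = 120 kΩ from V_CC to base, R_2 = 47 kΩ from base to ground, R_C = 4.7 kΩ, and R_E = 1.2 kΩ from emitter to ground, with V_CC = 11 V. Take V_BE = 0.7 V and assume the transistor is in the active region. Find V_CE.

V_CE ≈ 1.5 V

Thevenize the base divider: V_Th = V_CC·R_2/(R_1+R_2) = 11×47/167 = 3.1 V, R_Th = R_1‖R_2 = 33.8 kΩ.
Base-emitter loop: V_Th = I_B·R_Th + V_BE + (β+1)I_B·R_E, so I_B = (3.1 − 0.7) / (33.8 + 121×1.2) = 0.0134 mA.
I_C = β·I_B = 120×0.0134 = 1.61 mA, and I_E = (β+1)I_B = 1.62 mA.
V_CE = V_CC − I_C·R_C − I_E·R_E = 11 − 1.61×4.7 − 1.62×1.2 = 1.51 V.
V_CE = 1.51 V > 0.2 V confirms active-region operation.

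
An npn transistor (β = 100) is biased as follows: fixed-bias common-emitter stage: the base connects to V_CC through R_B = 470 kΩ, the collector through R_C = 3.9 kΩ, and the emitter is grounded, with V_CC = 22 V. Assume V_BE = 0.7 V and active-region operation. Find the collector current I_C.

Base loop: V_CC = I_B·R_B + V_BE, so I_B = (22 − 0.7)/470 kΩ = 0.0453 mA.
In the active region I_C = β·I_B = 100 × 0.0453 = 4.53 mA.
Collector loop: V_CE = V_CC − I_C·R_C = 22 − 4.53×3.9 = 4.33 V.
Since V_CE = 4.33 V > V_CE(sat) ≈ 0.2 V, the transistor is in the active region as assumed.

I_C ≈ 4.5 mA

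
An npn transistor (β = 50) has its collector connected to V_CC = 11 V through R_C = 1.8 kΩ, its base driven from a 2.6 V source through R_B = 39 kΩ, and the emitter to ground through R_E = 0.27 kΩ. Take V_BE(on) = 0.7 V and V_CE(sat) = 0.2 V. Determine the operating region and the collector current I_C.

active; I_C ≈ 1.8 mA

Assume active. Base-emitter loop: I_B = (V_BB − V_BE)/(R_B + (β+1)R_E) = (2.6 − 0.7)/(39 + 51×0.27) = 0.036 mA.
I_C = β·I_B = 50×0.036 = 1.8 mA.
V_CE = V_CC − I_C·R_C − I_E·R_E = 11 − 1.8×1.8 − 1.84×0.27 = 7.26 V > V_CE(sat), so the active-region assumption holds.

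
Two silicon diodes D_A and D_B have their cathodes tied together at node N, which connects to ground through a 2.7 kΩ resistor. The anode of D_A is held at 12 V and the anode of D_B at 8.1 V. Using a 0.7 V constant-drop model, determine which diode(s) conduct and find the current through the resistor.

Assume both conduct. Then node N would need to be at both 12−0.7 = 11.3 V and 8.1−0.7 = 7.4 V, which is impossible.
Assume only D_A conducts: V_N = 12 − 0.7 = 11.3 V, so I_R = 11.3/2.7 = 4.19 mA.
Check D_B: its anode-to-cathode voltage is 8.1 − 11.3 = -3.2 V < 0.7 V, so it is off. The assumption is consistent.

Only D_A conducts; I_R ≈ 4.2 mA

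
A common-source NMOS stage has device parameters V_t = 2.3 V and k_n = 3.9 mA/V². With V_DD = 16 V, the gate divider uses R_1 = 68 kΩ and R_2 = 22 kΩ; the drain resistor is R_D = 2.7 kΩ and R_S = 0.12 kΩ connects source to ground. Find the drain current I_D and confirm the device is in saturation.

V_G = V_DD·R_2/(R_1+R_2) = 16×22/90 = 3.91 V.
Assume saturation: I_D = (k_n/2)(V_GS − V_t)² with V_GS = V_G − I_D·R_S = 3.91 − 0.12·I_D.
Substituting gives 0.0281·I_D² − 1.75·I_D + 5.06 = 0, with roots I_D = 3.03 or 59.4 mA.
The root I_D = 59.4 mA gives V_GS = -3.22 V ≤ V_t, so take I_D = 3.03 mA.
Then V_GS = 3.55 V and V_DS = V_DD − I_D(R_D+R_S) = 16 − 3.03×2.82 = 7.45 V.
Saturation requires V_DS ≥ V_GS − V_t = 1.25 V; 7.45 ≥ 1.25 ✓.

I_D ≈ 3 mA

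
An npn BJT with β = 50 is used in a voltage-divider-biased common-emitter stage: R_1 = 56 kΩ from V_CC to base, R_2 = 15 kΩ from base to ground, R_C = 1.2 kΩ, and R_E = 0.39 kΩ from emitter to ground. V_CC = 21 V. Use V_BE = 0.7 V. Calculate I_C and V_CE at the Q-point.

I_C ≈ 5.9 mA, V_CE ≈ 12 V

Thevenize the base divider: V_Th = V_CC·R_2/(R_1+R_2) = 21×15/71 = 4.44 V, R_Th = R_1‖R_2 = 11.8 kΩ.
Base-emitter loop: V_Th = I_B·R_Th + V_BE + (β+1)I_B·R_E, so I_B = (4.44 − 0.7) / (11.8 + 51×0.39) = 0.118 mA.
I_C = β·I_B = 50×0.118 = 5.89 mA, and I_E = (β+1)I_B = 6.01 mA.
V_CE = V_CC − I_C·R_C − I_E·R_E = 21 − 5.89×1.2 − 6.01×0.39 = 11.6 V.
V_CE = 11.6 V > 0.2 V confirms active-region operation.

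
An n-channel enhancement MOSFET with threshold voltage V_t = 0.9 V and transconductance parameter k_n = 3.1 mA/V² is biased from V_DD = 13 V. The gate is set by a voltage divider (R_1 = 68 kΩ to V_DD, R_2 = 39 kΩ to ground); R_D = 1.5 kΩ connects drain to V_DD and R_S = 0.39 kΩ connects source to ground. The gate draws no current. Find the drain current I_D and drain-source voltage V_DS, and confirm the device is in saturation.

I_D ≈ 5.2 mA, V_DS ≈ 3.2 V

V_G = V_DD·R_2/(R_1+R_2) = 13×39/107 = 4.74 V.
Assume saturation: I_D = (k_n/2)(V_GS − V_t)² with V_GS = V_G − I_D·R_S = 4.74 − 0.39·I_D.
Substituting gives 0.236·I_D² − 5.64·I_D + 22.8 = 0, with roots I_D = 5.16 or 18.8 mA.
The root I_D = 18.8 mA gives V_GS = -2.58 V ≤ V_t, so take I_D = 5.16 mA.
Then V_GS = 2.72 V and V_DS = V_DD − I_D(R_D+R_S) = 13 − 5.16×1.89 = 3.24 V.
Saturation requires V_DS ≥ V_GS − V_t = 1.82 V; 3.24 ≥ 1.82 ✓.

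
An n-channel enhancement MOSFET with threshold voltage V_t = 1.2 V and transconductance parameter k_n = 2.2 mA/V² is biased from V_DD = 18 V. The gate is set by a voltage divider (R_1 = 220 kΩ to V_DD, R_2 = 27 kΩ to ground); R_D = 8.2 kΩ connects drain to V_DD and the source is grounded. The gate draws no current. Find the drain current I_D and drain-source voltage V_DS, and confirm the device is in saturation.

V_G = V_DD·R_2/(R_1+R_2) = 18×27/247 = 1.97 V. With the source grounded, V_GS = V_G = 1.97 V.
Assume saturation: I_D = (k_n/2)(V_GS − V_t)² = (2.2/2)×(1.97 − 1.2)² = 1.1×0.768² = 0.648 mA.
V_DS = V_DD − I_D·R_D = 18 − 0.648×8.2 = 12.7 V.
Saturation requires V_DS ≥ V_GS − V_t = 0.768 V; 12.7 ≥ 0.768 ✓.

I_D ≈ 0.65 mA, V_DS ≈ 13 V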